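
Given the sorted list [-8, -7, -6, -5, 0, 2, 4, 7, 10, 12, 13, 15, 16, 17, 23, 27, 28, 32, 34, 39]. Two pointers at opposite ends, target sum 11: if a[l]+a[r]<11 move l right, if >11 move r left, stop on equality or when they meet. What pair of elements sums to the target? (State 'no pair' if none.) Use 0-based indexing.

(-6, 17)

[0,19] -8+39=31 >11 → r--
[0,18] -8+34=26 >11 → r--
[0,17] -8+32=24 >11 → r--
[0,16] -8+28=20 >11 → r--
[0,15] -8+27=19 >11 → r--
[0,14] -8+23=15 >11 → r--
[0,13] -8+17=9 <11 → l++
[1,13] -7+17=10 <11 → l++
[2,13] -6+17=11 → found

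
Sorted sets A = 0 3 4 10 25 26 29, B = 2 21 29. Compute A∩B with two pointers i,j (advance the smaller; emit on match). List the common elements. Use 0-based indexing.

[i=0,j=0] 0<2 → i++
[i=1,j=0] 3>2 → j++
[i=1,j=1] 3<21 → i++
[i=2,j=1] 4<21 → i++
[i=3,j=1] 10<21 → i++
[i=4,j=1] 25>21 → j++
[i=4,j=2] 25<29 → i++
[i=5,j=2] 26<29 → i++
[i=6,j=2] 29==29 emit → i++,j++

intersection = [29]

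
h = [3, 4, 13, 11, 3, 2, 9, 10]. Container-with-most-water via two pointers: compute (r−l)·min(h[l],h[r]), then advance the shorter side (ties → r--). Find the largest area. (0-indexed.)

max area = 50

[0,7] min(3,10)*7=21 best=21 * → l++
[1,7] min(4,10)*6=24 best=24 * → l++
[2,7] min(13,10)*5=50 best=50 * → r--
[2,6] min(13,9)*4=36 best=50 → r--
[2,5] min(13,2)*3=6 best=50 → r--
[2,4] min(13,3)*2=6 best=50 → r--
[2,3] min(13,11)*1=11 best=50 → r--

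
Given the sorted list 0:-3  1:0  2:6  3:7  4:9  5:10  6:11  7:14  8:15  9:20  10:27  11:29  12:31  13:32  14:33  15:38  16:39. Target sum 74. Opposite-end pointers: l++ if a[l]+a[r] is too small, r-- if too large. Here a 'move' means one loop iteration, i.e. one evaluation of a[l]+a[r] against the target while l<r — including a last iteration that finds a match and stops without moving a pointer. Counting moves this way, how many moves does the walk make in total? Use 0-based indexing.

[0,16] -3+39=36 <74 → l++
[1,16] 0+39=39 <74 → l++
[2,16] 6+39=45 <74 → l++
[3,16] 7+39=46 <74 → l++
[4,16] 9+39=48 <74 → l++
[5,16] 10+39=49 <74 → l++
[6,16] 11+39=50 <74 → l++
[7,16] 14+39=53 <74 → l++
[8,16] 15+39=54 <74 → l++
[9,16] 20+39=59 <74 → l++
[10,16] 27+39=66 <74 → l++
[11,16] 29+39=68 <74 → l++
[12,16] 31+39=70 <74 → l++
[13,16] 32+39=71 <74 → l++
[14,16] 33+39=72 <74 → l++
[15,16] 38+39=77 >74 → r--

16 moves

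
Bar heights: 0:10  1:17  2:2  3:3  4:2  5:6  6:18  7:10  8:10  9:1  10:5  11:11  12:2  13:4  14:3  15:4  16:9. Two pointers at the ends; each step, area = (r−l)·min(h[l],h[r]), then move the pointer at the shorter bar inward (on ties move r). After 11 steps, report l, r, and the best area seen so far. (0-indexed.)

[0,16] min(10,9)*16=144 best=144 * → r--
[0,15] min(10,4)*15=60 best=144 → r--
[0,14] min(10,3)*14=42 best=144 → r--
[0,13] min(10,4)*13=52 best=144 → r--
[0,12] min(10,2)*12=24 best=144 → r--
[0,11] min(10,11)*11=110 best=144 → l++
[1,11] min(17,11)*10=110 best=144 → r--
[1,10] min(17,5)*9=45 best=144 → r--
[1,9] min(17,1)*8=8 best=144 → r--
[1,8] min(17,10)*7=70 best=144 → r--
[1,7] min(17,10)*6=60 best=144 → r--

l=1, r=6, best area=144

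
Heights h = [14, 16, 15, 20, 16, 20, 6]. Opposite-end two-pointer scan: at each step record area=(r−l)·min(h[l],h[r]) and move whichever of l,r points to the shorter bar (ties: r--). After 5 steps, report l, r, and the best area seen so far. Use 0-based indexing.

[0,6] min(14,6)*6=36 best=36 * → r--
[0,5] min(14,20)*5=70 best=70 * → l++
[1,5] min(16,20)*4=64 best=70 → l++
[2,5] min(15,20)*3=45 best=70 → l++
[3,5] min(20,20)*2=40 best=70 → r--

l=3, r=4, best area=70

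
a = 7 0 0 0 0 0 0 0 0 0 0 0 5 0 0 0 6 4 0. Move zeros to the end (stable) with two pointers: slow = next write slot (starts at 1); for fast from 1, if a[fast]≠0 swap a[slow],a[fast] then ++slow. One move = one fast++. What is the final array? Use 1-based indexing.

(s=1,f=1) a[fast]=7≠0 swap→a[1]=7 → slow++,fast++
(s=2,f=2) a[fast]=0 → fast++
(s=2,f=3) a[fast]=0 → fast++
(s=2,f=4) a[fast]=0 → fast++
(s=2,f=5) a[fast]=0 → fast++
(s=2,f=6) a[fast]=0 → fast++
(s=2,f=7) a[fast]=0 → fast++
(s=2,f=8) a[fast]=0 → fast++
(s=2,f=9) a[fast]=0 → fast++
(s=2,f=10) a[fast]=0 → fast++
(s=2,f=11) a[fast]=0 → fast++
(s=2,f=12) a[fast]=0 → fast++
(s=2,f=13) a[fast]=5≠0 swap→a[2]=5 → slow++,fast++
(s=3,f=14) a[fast]=0 → fast++
(s=3,f=15) a[fast]=0 → fast++
(s=3,f=16) a[fast]=0 → fast++
(s=3,f=17) a[fast]=6≠0 swap→a[3]=6 → slow++,fast++
(s=4,f=18) a[fast]=4≠0 swap→a[4]=4 → slow++,fast++
(s=5,f=19) a[fast]=0 → fast++

[7, 5, 6, 4, 0, 0, 0, 0, 0, 0, 0, 0, 0, 0, 0, 0, 0, 0, 0]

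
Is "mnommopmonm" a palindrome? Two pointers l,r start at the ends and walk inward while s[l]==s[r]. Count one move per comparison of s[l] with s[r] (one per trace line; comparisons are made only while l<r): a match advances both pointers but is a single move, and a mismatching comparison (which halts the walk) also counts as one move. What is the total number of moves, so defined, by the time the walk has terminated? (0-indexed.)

[0,10] 'm'=='m' → l++,r--
[1,9] 'n'=='n' → l++,r--
[2,8] 'o'=='o' → l++,r--
[3,7] 'm'=='m' → l++,r--
[4,6] 'm'!='p' → stop

5 moves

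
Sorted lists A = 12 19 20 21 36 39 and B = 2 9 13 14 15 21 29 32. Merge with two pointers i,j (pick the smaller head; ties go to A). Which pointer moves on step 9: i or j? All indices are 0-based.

i

[i=0,j=0] A[i]=12>B[j]=2 take 2 → j++
[i=0,j=1] A[i]=12>B[j]=9 take 9 → j++
[i=0,j=2] A[i]=12<=B[j]=13 take 12 → i++
[i=1,j=2] A[i]=19>B[j]=13 take 13 → j++
[i=1,j=3] A[i]=19>B[j]=14 take 14 → j++
[i=1,j=4] A[i]=19>B[j]=15 take 15 → j++
[i=1,j=5] A[i]=19<=B[j]=21 take 19 → i++
[i=2,j=5] A[i]=20<=B[j]=21 take 20 → i++
[i=3,j=5] A[i]=21<=B[j]=21 take 21 → i++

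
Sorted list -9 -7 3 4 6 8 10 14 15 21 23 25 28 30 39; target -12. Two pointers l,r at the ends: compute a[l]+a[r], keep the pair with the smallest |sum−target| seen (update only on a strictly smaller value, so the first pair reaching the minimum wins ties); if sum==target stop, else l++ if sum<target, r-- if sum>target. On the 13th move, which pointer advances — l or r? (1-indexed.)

l=1 r=15: -9+39=30 d=42 *, r--
l=1 r=14: -9+30=21 d=33 *, r--
l=1 r=13: -9+28=19 d=31 *, r--
l=1 r=12: -9+25=16 d=28 *, r--
l=1 r=11: -9+23=14 d=26 *, r--
l=1 r=10: -9+21=12 d=24 *, r--
l=1 r=9: -9+15=6 d=18 *, r--
l=1 r=8: -9+14=5 d=17 *, r--
l=1 r=7: -9+10=1 d=13 *, r--
l=1 r=6: -9+8=-1 d=11 *, r--
l=1 r=5: -9+6=-3 d=9 *, r--
l=1 r=4: -9+4=-5 d=7 *, r--
l=1 r=3: -9+3=-6 d=6 *, r--

r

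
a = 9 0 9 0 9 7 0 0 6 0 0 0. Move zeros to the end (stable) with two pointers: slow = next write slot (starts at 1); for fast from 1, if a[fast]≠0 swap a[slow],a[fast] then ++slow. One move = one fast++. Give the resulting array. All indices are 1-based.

[9, 9, 9, 7, 6, 0, 0, 0, 0, 0, 0, 0]

slow=1 fast=1: a[fast]=9≠0 swap→a[1]=9, slow++,fast++
slow=2 fast=2: a[fast]=0, fast++
slow=2 fast=3: a[fast]=9≠0 swap→a[2]=9, slow++,fast++
slow=3 fast=4: a[fast]=0, fast++
slow=3 fast=5: a[fast]=9≠0 swap→a[3]=9, slow++,fast++
slow=4 fast=6: a[fast]=7≠0 swap→a[4]=7, slow++,fast++
slow=5 fast=7: a[fast]=0, fast++
slow=5 fast=8: a[fast]=0, fast++
slow=5 fast=9: a[fast]=6≠0 swap→a[5]=6, slow++,fast++
slow=6 fast=10: a[fast]=0, fast++
slow=6 fast=11: a[fast]=0, fast++
slow=6 fast=12: a[fast]=0, fast++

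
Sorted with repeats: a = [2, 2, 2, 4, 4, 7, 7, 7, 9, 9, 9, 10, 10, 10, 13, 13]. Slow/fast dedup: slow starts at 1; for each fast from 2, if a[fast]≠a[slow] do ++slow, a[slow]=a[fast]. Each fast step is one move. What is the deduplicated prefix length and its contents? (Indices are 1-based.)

(s=1,f=2) a[fast]=2=a[slow] dup → fast++
(s=1,f=3) a[fast]=2=a[slow] dup → fast++
(s=1,f=4) a[fast]=4≠a[slow]=2 write a[2]=4 → slow++,fast++
(s=2,f=5) a[fast]=4=a[slow] dup → fast++
(s=2,f=6) a[fast]=7≠a[slow]=4 write a[3]=7 → slow++,fast++
(s=3,f=7) a[fast]=7=a[slow] dup → fast++
(s=3,f=8) a[fast]=7=a[slow] dup → fast++
(s=3,f=9) a[fast]=9≠a[slow]=7 write a[4]=9 → slow++,fast++
(s=4,f=10) a[fast]=9=a[slow] dup → fast++
(s=4,f=11) a[fast]=9=a[slow] dup → fast++
(s=4,f=12) a[fast]=10≠a[slow]=9 write a[5]=10 → slow++,fast++
(s=5,f=13) a[fast]=10=a[slow] dup → fast++
(s=5,f=14) a[fast]=10=a[slow] dup → fast++
(s=5,f=15) a[fast]=13≠a[slow]=10 write a[6]=13 → slow++,fast++
(s=6,f=16) a[fast]=13=a[slow] dup → fast++

length 6; prefix = [2, 4, 7, 9, 10, 13]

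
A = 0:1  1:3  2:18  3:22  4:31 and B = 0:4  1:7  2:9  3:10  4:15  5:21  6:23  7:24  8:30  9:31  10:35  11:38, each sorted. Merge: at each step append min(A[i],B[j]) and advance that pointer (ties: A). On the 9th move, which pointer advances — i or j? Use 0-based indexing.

[i=0,j=0] A[i]=1<=B[j]=4 take 1 → i++
[i=1,j=0] A[i]=3<=B[j]=4 take 3 → i++
[i=2,j=0] A[i]=18>B[j]=4 take 4 → j++
[i=2,j=1] A[i]=18>B[j]=7 take 7 → j++
[i=2,j=2] A[i]=18>B[j]=9 take 9 → j++
[i=2,j=3] A[i]=18>B[j]=10 take 10 → j++
[i=2,j=4] A[i]=18>B[j]=15 take 15 → j++
[i=2,j=5] A[i]=18<=B[j]=21 take 18 → i++
[i=3,j=5] A[i]=22>B[j]=21 take 21 → j++

j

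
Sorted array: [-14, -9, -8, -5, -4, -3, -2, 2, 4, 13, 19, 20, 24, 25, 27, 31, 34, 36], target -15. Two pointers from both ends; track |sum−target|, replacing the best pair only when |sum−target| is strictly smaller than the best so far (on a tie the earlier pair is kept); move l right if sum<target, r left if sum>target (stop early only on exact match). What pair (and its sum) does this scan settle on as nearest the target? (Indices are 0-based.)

[0,17] -14+36=22 d=37 * → r--
[0,16] -14+34=20 d=35 * → r--
[0,15] -14+31=17 d=32 * → r--
[0,14] -14+27=13 d=28 * → r--
[0,13] -14+25=11 d=26 * → r--
[0,12] -14+24=10 d=25 * → r--
[0,11] -14+20=6 d=21 * → r--
[0,10] -14+19=5 d=20 * → r--
[0,9] -14+13=-1 d=14 * → r--
[0,8] -14+4=-10 d=5 * → r--
[0,7] -14+2=-12 d=3 * → r--
[0,6] -14+-2=-16 d=1 * → l++
[1,6] -9+-2=-11 d=4 → r--
[1,5] -9+-3=-12 d=3 → r--
[1,4] -9+-4=-13 d=2 → r--
[1,3] -9+-5=-14 d=1 → r--
[1,2] -9+-8=-17 d=2 → l++

pair (-14, -2) with sum -16 (|Δ|=1)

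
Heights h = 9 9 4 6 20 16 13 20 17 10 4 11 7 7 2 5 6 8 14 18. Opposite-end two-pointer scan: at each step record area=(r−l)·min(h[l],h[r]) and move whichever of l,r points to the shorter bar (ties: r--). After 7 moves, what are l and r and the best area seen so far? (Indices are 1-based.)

[1,20] min(9,18)*19=171 best=171 * → l++
[2,20] min(9,18)*18=162 best=171 → l++
[3,20] min(4,18)*17=68 best=171 → l++
[4,20] min(6,18)*16=96 best=171 → l++
[5,20] min(20,18)*15=270 best=270 * → r--
[5,19] min(20,14)*14=196 best=270 → r--
[5,18] min(20,8)*13=104 best=270 → r--

l=5, r=17, best area=270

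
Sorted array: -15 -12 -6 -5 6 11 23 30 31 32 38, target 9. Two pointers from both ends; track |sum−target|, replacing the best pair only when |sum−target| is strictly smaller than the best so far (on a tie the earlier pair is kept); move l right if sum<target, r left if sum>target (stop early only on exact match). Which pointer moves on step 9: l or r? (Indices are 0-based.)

l=0 r=10: -15+38=23 d=14 *, r--
l=0 r=9: -15+32=17 d=8 *, r--
l=0 r=8: -15+31=16 d=7 *, r--
l=0 r=7: -15+30=15 d=6 *, r--
l=0 r=6: -15+23=8 d=1 *, l++
l=1 r=6: -12+23=11 d=2, r--
l=1 r=5: -12+11=-1 d=10, l++
l=2 r=5: -6+11=5 d=4, l++
l=3 r=5: -5+11=6 d=3, l++

l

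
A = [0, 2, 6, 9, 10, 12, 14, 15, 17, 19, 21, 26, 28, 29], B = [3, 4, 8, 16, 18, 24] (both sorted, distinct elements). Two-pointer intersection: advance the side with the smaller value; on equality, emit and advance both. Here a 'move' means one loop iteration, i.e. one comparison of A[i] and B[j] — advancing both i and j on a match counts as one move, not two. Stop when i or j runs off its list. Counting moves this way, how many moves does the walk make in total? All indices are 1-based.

17 moves

[i=1,j=1] 0<3 → i++
[i=2,j=1] 2<3 → i++
[i=3,j=1] 6>3 → j++
[i=3,j=2] 6>4 → j++
[i=3,j=3] 6<8 → i++
[i=4,j=3] 9>8 → j++
[i=4,j=4] 9<16 → i++
[i=5,j=4] 10<16 → i++
[i=6,j=4] 12<16 → i++
[i=7,j=4] 14<16 → i++
[i=8,j=4] 15<16 → i++
[i=9,j=4] 17>16 → j++
[i=9,j=5] 17<18 → i++
[i=10,j=5] 19>18 → j++
[i=10,j=6] 19<24 → i++
[i=11,j=6] 21<24 → i++
[i=12,j=6] 26>24 → j++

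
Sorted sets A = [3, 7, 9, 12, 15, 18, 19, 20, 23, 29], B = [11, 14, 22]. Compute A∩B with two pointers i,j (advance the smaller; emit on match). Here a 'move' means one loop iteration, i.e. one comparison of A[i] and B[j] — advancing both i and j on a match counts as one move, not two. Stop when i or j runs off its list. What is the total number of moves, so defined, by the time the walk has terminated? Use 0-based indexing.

11 moves

i=0 j=0: 3<11, i++
i=1 j=0: 7<11, i++
i=2 j=0: 9<11, i++
i=3 j=0: 12>11, j++
i=3 j=1: 12<14, i++
i=4 j=1: 15>14, j++
i=4 j=2: 15<22, i++
i=5 j=2: 18<22, i++
i=6 j=2: 19<22, i++
i=7 j=2: 20<22, i++
i=8 j=2: 23>22, j++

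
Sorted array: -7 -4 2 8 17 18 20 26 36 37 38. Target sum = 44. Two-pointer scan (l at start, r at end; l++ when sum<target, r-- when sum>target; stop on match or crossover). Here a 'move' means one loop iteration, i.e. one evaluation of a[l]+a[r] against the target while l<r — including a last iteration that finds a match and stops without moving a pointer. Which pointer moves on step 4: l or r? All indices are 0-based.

l=0 r=10: -7+38=31 <44, l++
l=1 r=10: -4+38=34 <44, l++
l=2 r=10: 2+38=40 <44, l++
l=3 r=10: 8+38=46 >44, r--

r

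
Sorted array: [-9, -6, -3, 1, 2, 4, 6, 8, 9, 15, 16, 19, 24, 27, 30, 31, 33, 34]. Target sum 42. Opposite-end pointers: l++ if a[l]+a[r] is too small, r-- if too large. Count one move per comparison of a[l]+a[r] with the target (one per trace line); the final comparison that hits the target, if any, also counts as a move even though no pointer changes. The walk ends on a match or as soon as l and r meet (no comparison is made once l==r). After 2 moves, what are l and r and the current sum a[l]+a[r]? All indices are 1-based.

l=3, r=18, sum=31

l=1 r=18: -9+34=25 <42, l++
l=2 r=18: -6+34=28 <42, l++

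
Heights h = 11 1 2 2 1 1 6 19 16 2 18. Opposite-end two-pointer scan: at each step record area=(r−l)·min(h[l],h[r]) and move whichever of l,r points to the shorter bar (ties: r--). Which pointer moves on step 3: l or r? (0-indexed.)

l=0 r=10: min(11,18)*10=110 best=110 *, l++
l=1 r=10: min(1,18)*9=9 best=110, l++
l=2 r=10: min(2,18)*8=16 best=110, l++

l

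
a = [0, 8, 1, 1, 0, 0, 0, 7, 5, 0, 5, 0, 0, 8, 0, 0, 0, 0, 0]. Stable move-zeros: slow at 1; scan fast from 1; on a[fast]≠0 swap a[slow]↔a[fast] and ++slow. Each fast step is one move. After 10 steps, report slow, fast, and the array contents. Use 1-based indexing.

slow=6, fast=11, a=[8, 1, 1, 7, 5, 0, 0, 0, 0, 0, 5, 0, 0, 8, 0, 0, 0, 0, 0]

slow=1 fast=1: a[fast]=0, fast++
slow=1 fast=2: a[fast]=8≠0 swap→a[1]=8, slow++,fast++
slow=2 fast=3: a[fast]=1≠0 swap→a[2]=1, slow++,fast++
slow=3 fast=4: a[fast]=1≠0 swap→a[3]=1, slow++,fast++
slow=4 fast=5: a[fast]=0, fast++
slow=4 fast=6: a[fast]=0, fast++
slow=4 fast=7: a[fast]=0, fast++
slow=4 fast=8: a[fast]=7≠0 swap→a[4]=7, slow++,fast++
slow=5 fast=9: a[fast]=5≠0 swap→a[5]=5, slow++,fast++
slow=6 fast=10: a[fast]=0, fast++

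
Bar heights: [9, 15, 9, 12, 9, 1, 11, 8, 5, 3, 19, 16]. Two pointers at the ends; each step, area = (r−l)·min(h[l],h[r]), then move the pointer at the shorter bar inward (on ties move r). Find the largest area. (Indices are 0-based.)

max area = 150

l=0 r=11: min(9,16)*11=99 best=99 *, l++
l=1 r=11: min(15,16)*10=150 best=150 *, l++
l=2 r=11: min(9,16)*9=81 best=150, l++
l=3 r=11: min(12,16)*8=96 best=150, l++
l=4 r=11: min(9,16)*7=63 best=150, l++
l=5 r=11: min(1,16)*6=6 best=150, l++
l=6 r=11: min(11,16)*5=55 best=150, l++
l=7 r=11: min(8,16)*4=32 best=150, l++
l=8 r=11: min(5,16)*3=15 best=150, l++
l=9 r=11: min(3,16)*2=6 best=150, l++
l=10 r=11: min(19,16)*1=16 best=150, r--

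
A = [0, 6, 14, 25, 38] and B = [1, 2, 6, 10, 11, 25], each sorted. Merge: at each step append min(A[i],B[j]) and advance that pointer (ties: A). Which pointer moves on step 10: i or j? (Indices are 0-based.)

j

i=0 j=0: A[i]=0<=B[j]=1 take 0, i++
i=1 j=0: A[i]=6>B[j]=1 take 1, j++
i=1 j=1: A[i]=6>B[j]=2 take 2, j++
i=1 j=2: A[i]=6<=B[j]=6 take 6, i++
i=2 j=2: A[i]=14>B[j]=6 take 6, j++
i=2 j=3: A[i]=14>B[j]=10 take 10, j++
i=2 j=4: A[i]=14>B[j]=11 take 11, j++
i=2 j=5: A[i]=14<=B[j]=25 take 14, i++
i=3 j=5: A[i]=25<=B[j]=25 take 25, i++
i=4 j=5: A[i]=38>B[j]=25 take 25, j++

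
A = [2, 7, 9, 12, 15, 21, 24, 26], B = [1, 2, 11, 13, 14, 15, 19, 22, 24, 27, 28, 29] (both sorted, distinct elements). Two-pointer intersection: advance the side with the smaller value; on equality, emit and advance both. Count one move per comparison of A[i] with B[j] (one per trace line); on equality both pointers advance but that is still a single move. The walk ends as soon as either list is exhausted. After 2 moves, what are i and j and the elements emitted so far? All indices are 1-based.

i=2, j=3, emitted=[2]

[i=1,j=1] 2>1 → j++
[i=1,j=2] 2==2 emit → i++,j++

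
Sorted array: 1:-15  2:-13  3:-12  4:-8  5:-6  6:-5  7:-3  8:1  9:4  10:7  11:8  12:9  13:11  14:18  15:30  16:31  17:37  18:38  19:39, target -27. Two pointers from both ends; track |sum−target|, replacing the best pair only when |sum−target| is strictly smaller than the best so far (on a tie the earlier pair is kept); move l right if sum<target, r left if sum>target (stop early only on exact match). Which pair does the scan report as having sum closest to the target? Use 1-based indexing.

pair (-15, -12) with sum -27 (|Δ|=0)

l=1 r=19: -15+39=24 d=51 *, r--
l=1 r=18: -15+38=23 d=50 *, r--
l=1 r=17: -15+37=22 d=49 *, r--
l=1 r=16: -15+31=16 d=43 *, r--
l=1 r=15: -15+30=15 d=42 *, r--
l=1 r=14: -15+18=3 d=30 *, r--
l=1 r=13: -15+11=-4 d=23 *, r--
l=1 r=12: -15+9=-6 d=21 *, r--
l=1 r=11: -15+8=-7 d=20 *, r--
l=1 r=10: -15+7=-8 d=19 *, r--
l=1 r=9: -15+4=-11 d=16 *, r--
l=1 r=8: -15+1=-14 d=13 *, r--
l=1 r=7: -15+-3=-18 d=9 *, r--
l=1 r=6: -15+-5=-20 d=7 *, r--
l=1 r=5: -15+-6=-21 d=6 *, r--
l=1 r=4: -15+-8=-23 d=4 *, r--
l=1 r=3: -15+-12=-27 d=0 *, stop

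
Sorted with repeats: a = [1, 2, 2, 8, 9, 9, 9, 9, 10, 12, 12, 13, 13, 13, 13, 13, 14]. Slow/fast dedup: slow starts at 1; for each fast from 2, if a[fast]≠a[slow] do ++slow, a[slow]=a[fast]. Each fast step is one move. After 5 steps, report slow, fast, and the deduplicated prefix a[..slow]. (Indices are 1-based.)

slow=1 fast=2: a[fast]=2≠a[slow]=1 write a[2]=2, slow++,fast++
slow=2 fast=3: a[fast]=2=a[slow] dup, fast++
slow=2 fast=4: a[fast]=8≠a[slow]=2 write a[3]=8, slow++,fast++
slow=3 fast=5: a[fast]=9≠a[slow]=8 write a[4]=9, slow++,fast++
slow=4 fast=6: a[fast]=9=a[slow] dup, fast++

slow=4, fast=7, prefix=[1, 2, 8, 9]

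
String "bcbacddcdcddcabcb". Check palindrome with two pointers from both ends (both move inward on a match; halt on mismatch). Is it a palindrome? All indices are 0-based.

palindrome

[0,16] 'b'=='b' → l++,r--
[1,15] 'c'=='c' → l++,r--
[2,14] 'b'=='b' → l++,r--
[3,13] 'a'=='a' → l++,r--
[4,12] 'c'=='c' → l++,r--
[5,11] 'd'=='d' → l++,r--
[6,10] 'd'=='d' → l++,r--
[7,9] 'c'=='c' → l++,r--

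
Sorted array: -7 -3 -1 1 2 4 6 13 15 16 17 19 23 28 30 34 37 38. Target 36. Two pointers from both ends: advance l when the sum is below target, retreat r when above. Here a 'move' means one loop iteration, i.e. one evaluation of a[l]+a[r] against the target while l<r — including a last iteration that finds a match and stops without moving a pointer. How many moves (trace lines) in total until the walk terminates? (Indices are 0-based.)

4 moves

[0,17] -7+38=31 <36 → l++
[1,17] -3+38=35 <36 → l++
[2,17] -1+38=37 >36 → r--
[2,16] -1+37=36 → found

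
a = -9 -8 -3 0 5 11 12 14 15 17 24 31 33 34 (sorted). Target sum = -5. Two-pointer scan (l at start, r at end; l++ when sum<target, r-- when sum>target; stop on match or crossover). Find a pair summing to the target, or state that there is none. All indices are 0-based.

no pair

[0,13] -9+34=25 >-5 → r--
[0,12] -9+33=24 >-5 → r--
[0,11] -9+31=22 >-5 → r--
[0,10] -9+24=15 >-5 → r--
[0,9] -9+17=8 >-5 → r--
[0,8] -9+15=6 >-5 → r--
[0,7] -9+14=5 >-5 → r--
[0,6] -9+12=3 >-5 → r--
[0,5] -9+11=2 >-5 → r--
[0,4] -9+5=-4 >-5 → r--
[0,3] -9+0=-9 <-5 → l++
[1,3] -8+0=-8 <-5 → l++
[2,3] -3+0=-3 >-5 → r--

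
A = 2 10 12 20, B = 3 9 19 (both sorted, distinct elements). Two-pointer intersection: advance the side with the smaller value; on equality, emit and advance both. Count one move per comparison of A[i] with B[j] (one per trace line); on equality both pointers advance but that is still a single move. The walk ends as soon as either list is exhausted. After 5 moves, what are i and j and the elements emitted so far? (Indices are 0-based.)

[i=0,j=0] 2<3 → i++
[i=1,j=0] 10>3 → j++
[i=1,j=1] 10>9 → j++
[i=1,j=2] 10<19 → i++
[i=2,j=2] 12<19 → i++

i=3, j=2, emitted=[]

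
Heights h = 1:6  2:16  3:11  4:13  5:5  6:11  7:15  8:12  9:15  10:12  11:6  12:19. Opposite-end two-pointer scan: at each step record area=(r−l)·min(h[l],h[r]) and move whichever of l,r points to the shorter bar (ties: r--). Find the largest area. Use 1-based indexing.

l=1 r=12: min(6,19)*11=66 best=66 *, l++
l=2 r=12: min(16,19)*10=160 best=160 *, l++
l=3 r=12: min(11,19)*9=99 best=160, l++
l=4 r=12: min(13,19)*8=104 best=160, l++
l=5 r=12: min(5,19)*7=35 best=160, l++
l=6 r=12: min(11,19)*6=66 best=160, l++
l=7 r=12: min(15,19)*5=75 best=160, l++
l=8 r=12: min(12,19)*4=48 best=160, l++
l=9 r=12: min(15,19)*3=45 best=160, l++
l=10 r=12: min(12,19)*2=24 best=160, l++
l=11 r=12: min(6,19)*1=6 best=160, l++

max area = 160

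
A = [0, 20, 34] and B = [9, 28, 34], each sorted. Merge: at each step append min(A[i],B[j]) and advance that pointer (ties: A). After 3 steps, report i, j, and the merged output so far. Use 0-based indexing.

i=2, j=1, merged so far=[0, 9, 20]

[i=0,j=0] A[i]=0<=B[j]=9 take 0 → i++
[i=1,j=0] A[i]=20>B[j]=9 take 9 → j++
[i=1,j=1] A[i]=20<=B[j]=28 take 20 → i++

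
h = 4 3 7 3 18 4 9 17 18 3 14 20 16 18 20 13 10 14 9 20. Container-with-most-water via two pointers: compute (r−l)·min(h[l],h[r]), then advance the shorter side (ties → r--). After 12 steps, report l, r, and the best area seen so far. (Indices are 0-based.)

[0,19] min(4,20)*19=76 best=76 * → l++
[1,19] min(3,20)*18=54 best=76 → l++
[2,19] min(7,20)*17=119 best=119 * → l++
[3,19] min(3,20)*16=48 best=119 → l++
[4,19] min(18,20)*15=270 best=270 * → l++
[5,19] min(4,20)*14=56 best=270 → l++
[6,19] min(9,20)*13=117 best=270 → l++
[7,19] min(17,20)*12=204 best=270 → l++
[8,19] min(18,20)*11=198 best=270 → l++
[9,19] min(3,20)*10=30 best=270 → l++
[10,19] min(14,20)*9=126 best=270 → l++
[11,19] min(20,20)*8=160 best=270 → r--

l=11, r=18, best area=270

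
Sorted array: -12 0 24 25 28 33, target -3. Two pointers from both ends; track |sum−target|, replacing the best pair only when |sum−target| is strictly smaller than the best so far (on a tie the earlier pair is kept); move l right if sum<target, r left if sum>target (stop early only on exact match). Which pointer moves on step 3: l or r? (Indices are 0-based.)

r

[0,5] -12+33=21 d=24 * → r--
[0,4] -12+28=16 d=19 * → r--
[0,3] -12+25=13 d=16 * → r--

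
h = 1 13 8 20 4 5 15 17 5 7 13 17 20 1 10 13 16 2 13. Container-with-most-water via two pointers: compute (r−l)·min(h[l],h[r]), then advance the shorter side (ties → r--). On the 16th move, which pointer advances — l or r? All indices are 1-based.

[1,19] min(1,13)*18=18 best=18 * → l++
[2,19] min(13,13)*17=221 best=221 * → r--
[2,18] min(13,2)*16=32 best=221 → r--
[2,17] min(13,16)*15=195 best=221 → l++
[3,17] min(8,16)*14=112 best=221 → l++
[4,17] min(20,16)*13=208 best=221 → r--
[4,16] min(20,13)*12=156 best=221 → r--
[4,15] min(20,10)*11=110 best=221 → r--
[4,14] min(20,1)*10=10 best=221 → r--
[4,13] min(20,20)*9=180 best=221 → r--
[4,12] min(20,17)*8=136 best=221 → r--
[4,11] min(20,13)*7=91 best=221 → r--
[4,10] min(20,7)*6=42 best=221 → r--
[4,9] min(20,5)*5=25 best=221 → r--
[4,8] min(20,17)*4=68 best=221 → r--
[4,7] min(20,15)*3=45 best=221 → r--

r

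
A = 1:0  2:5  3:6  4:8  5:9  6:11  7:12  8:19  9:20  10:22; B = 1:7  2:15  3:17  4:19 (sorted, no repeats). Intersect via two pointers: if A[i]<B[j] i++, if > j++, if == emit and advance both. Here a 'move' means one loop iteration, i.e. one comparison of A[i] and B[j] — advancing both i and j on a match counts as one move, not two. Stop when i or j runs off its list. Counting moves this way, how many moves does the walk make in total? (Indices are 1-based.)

[i=1,j=1] 0<7 → i++
[i=2,j=1] 5<7 → i++
[i=3,j=1] 6<7 → i++
[i=4,j=1] 8>7 → j++
[i=4,j=2] 8<15 → i++
[i=5,j=2] 9<15 → i++
[i=6,j=2] 11<15 → i++
[i=7,j=2] 12<15 → i++
[i=8,j=2] 19>15 → j++
[i=8,j=3] 19>17 → j++
[i=8,j=4] 19==19 emit → i++,j++

11 moves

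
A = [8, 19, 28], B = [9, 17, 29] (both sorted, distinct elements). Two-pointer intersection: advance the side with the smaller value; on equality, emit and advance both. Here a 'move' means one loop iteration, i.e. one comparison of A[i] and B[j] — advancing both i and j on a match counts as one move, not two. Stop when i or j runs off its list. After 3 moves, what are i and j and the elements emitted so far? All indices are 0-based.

i=0 j=0: 8<9, i++
i=1 j=0: 19>9, j++
i=1 j=1: 19>17, j++

i=1, j=2, emitted=[]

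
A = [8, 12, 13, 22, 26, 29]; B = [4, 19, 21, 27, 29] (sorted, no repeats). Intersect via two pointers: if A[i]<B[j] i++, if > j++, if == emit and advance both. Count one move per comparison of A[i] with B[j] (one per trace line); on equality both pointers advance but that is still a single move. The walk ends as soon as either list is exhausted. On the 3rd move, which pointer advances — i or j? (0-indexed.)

[i=0,j=0] 8>4 → j++
[i=0,j=1] 8<19 → i++
[i=1,j=1] 12<19 → i++

i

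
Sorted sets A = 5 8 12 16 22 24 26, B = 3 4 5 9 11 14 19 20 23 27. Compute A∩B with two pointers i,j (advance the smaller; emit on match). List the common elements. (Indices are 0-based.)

[i=0,j=0] 5>3 → j++
[i=0,j=1] 5>4 → j++
[i=0,j=2] 5==5 emit → i++,j++
[i=1,j=3] 8<9 → i++
[i=2,j=3] 12>9 → j++
[i=2,j=4] 12>11 → j++
[i=2,j=5] 12<14 → i++
[i=3,j=5] 16>14 → j++
[i=3,j=6] 16<19 → i++
[i=4,j=6] 22>19 → j++
[i=4,j=7] 22>20 → j++
[i=4,j=8] 22<23 → i++
[i=5,j=8] 24>23 → j++
[i=5,j=9] 24<27 → i++
[i=6,j=9] 26<27 → i++

intersection = [5]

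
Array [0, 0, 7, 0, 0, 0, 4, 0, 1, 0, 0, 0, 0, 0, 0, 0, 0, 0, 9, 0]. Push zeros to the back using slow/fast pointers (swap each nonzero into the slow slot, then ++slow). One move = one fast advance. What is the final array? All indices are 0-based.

[7, 4, 1, 9, 0, 0, 0, 0, 0, 0, 0, 0, 0, 0, 0, 0, 0, 0, 0, 0]

slow=0 fast=0: a[fast]=0, fast++
slow=0 fast=1: a[fast]=0, fast++
slow=0 fast=2: a[fast]=7≠0 swap→a[0]=7, slow++,fast++
slow=1 fast=3: a[fast]=0, fast++
slow=1 fast=4: a[fast]=0, fast++
slow=1 fast=5: a[fast]=0, fast++
slow=1 fast=6: a[fast]=4≠0 swap→a[1]=4, slow++,fast++
slow=2 fast=7: a[fast]=0, fast++
slow=2 fast=8: a[fast]=1≠0 swap→a[2]=1, slow++,fast++
slow=3 fast=9: a[fast]=0, fast++
slow=3 fast=10: a[fast]=0, fast++
slow=3 fast=11: a[fast]=0, fast++
slow=3 fast=12: a[fast]=0, fast++
slow=3 fast=13: a[fast]=0, fast++
slow=3 fast=14: a[fast]=0, fast++
slow=3 fast=15: a[fast]=0, fast++
slow=3 fast=16: a[fast]=0, fast++
slow=3 fast=17: a[fast]=0, fast++
slow=3 fast=18: a[fast]=9≠0 swap→a[3]=9, slow++,fast++
slow=4 fast=19: a[fast]=0, fast++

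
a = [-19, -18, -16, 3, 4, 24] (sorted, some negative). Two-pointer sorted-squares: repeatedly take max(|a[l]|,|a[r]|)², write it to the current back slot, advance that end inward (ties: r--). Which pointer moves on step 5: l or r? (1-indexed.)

r

[1,6] |-19|<=|24| out[6]=576 → r--
[1,5] |-19|>|4| out[5]=361 → l++
[2,5] |-18|>|4| out[4]=324 → l++
[3,5] |-16|>|4| out[3]=256 → l++
[4,5] |3|<=|4| out[2]=16 → r--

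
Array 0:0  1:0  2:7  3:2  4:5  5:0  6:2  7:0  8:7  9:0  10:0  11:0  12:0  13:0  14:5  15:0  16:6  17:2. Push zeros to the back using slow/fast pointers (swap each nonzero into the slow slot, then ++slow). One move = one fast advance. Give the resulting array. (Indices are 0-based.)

[7, 2, 5, 2, 7, 5, 6, 2, 0, 0, 0, 0, 0, 0, 0, 0, 0, 0]

(s=0,f=0) a[fast]=0 → fast++
(s=0,f=1) a[fast]=0 → fast++
(s=0,f=2) a[fast]=7≠0 swap→a[0]=7 → slow++,fast++
(s=1,f=3) a[fast]=2≠0 swap→a[1]=2 → slow++,fast++
(s=2,f=4) a[fast]=5≠0 swap→a[2]=5 → slow++,fast++
(s=3,f=5) a[fast]=0 → fast++
(s=3,f=6) a[fast]=2≠0 swap→a[3]=2 → slow++,fast++
(s=4,f=7) a[fast]=0 → fast++
(s=4,f=8) a[fast]=7≠0 swap→a[4]=7 → slow++,fast++
(s=5,f=9) a[fast]=0 → fast++
(s=5,f=10) a[fast]=0 → fast++
(s=5,f=11) a[fast]=0 → fast++
(s=5,f=12) a[fast]=0 → fast++
(s=5,f=13) a[fast]=0 → fast++
(s=5,f=14) a[fast]=5≠0 swap→a[5]=5 → slow++,fast++
(s=6,f=15) a[fast]=0 → fast++
(s=6,f=16) a[fast]=6≠0 swap→a[6]=6 → slow++,fast++
(s=7,f=17) a[fast]=2≠0 swap→a[7]=2 → slow++,fast++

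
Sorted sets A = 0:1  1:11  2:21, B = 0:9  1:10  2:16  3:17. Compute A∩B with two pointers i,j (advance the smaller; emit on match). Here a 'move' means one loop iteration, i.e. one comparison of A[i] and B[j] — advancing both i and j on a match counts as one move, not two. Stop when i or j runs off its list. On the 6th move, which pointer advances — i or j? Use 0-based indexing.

[i=0,j=0] 1<9 → i++
[i=1,j=0] 11>9 → j++
[i=1,j=1] 11>10 → j++
[i=1,j=2] 11<16 → i++
[i=2,j=2] 21>16 → j++
[i=2,j=3] 21>17 → j++

j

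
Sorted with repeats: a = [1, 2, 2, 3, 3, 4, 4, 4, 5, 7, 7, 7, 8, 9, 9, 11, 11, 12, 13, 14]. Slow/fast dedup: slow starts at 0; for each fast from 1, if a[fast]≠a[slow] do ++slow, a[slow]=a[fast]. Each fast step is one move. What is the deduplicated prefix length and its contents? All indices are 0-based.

length 12; prefix = [1, 2, 3, 4, 5, 7, 8, 9, 11, 12, 13, 14]

(s=0,f=1) a[fast]=2≠a[slow]=1 write a[1]=2 → slow++,fast++
(s=1,f=2) a[fast]=2=a[slow] dup → fast++
(s=1,f=3) a[fast]=3≠a[slow]=2 write a[2]=3 → slow++,fast++
(s=2,f=4) a[fast]=3=a[slow] dup → fast++
(s=2,f=5) a[fast]=4≠a[slow]=3 write a[3]=4 → slow++,fast++
(s=3,f=6) a[fast]=4=a[slow] dup → fast++
(s=3,f=7) a[fast]=4=a[slow] dup → fast++
(s=3,f=8) a[fast]=5≠a[slow]=4 write a[4]=5 → slow++,fast++
(s=4,f=9) a[fast]=7≠a[slow]=5 write a[5]=7 → slow++,fast++
(s=5,f=10) a[fast]=7=a[slow] dup → fast++
(s=5,f=11) a[fast]=7=a[slow] dup → fast++
(s=5,f=12) a[fast]=8≠a[slow]=7 write a[6]=8 → slow++,fast++
(s=6,f=13) a[fast]=9≠a[slow]=8 write a[7]=9 → slow++,fast++
(s=7,f=14) a[fast]=9=a[slow] dup → fast++
(s=7,f=15) a[fast]=11≠a[slow]=9 write a[8]=11 → slow++,fast++
(s=8,f=16) a[fast]=11=a[slow] dup → fast++
(s=8,f=17) a[fast]=12≠a[slow]=11 write a[9]=12 → slow++,fast++
(s=9,f=18) a[fast]=13≠a[slow]=12 write a[10]=13 → slow++,fast++
(s=10,f=19) a[fast]=14≠a[slow]=13 write a[11]=14 → slow++,fast++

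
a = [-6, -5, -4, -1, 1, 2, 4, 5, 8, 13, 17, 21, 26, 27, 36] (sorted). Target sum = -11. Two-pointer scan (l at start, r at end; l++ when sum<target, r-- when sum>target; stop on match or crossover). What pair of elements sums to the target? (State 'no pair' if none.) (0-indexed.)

(-6, -5)

[0,14] -6+36=30 >-11 → r--
[0,13] -6+27=21 >-11 → r--
[0,12] -6+26=20 >-11 → r--
[0,11] -6+21=15 >-11 → r--
[0,10] -6+17=11 >-11 → r--
[0,9] -6+13=7 >-11 → r--
[0,8] -6+8=2 >-11 → r--
[0,7] -6+5=-1 >-11 → r--
[0,6] -6+4=-2 >-11 → r--
[0,5] -6+2=-4 >-11 → r--
[0,4] -6+1=-5 >-11 → r--
[0,3] -6+-1=-7 >-11 → r--
[0,2] -6+-4=-10 >-11 → r--
[0,1] -6+-5=-11 → found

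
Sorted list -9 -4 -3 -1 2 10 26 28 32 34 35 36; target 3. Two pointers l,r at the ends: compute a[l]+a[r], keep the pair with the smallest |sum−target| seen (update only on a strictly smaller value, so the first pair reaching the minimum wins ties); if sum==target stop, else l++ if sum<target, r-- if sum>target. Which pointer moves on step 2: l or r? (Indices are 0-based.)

r

l=0 r=11: -9+36=27 d=24 *, r--
l=0 r=10: -9+35=26 d=23 *, r--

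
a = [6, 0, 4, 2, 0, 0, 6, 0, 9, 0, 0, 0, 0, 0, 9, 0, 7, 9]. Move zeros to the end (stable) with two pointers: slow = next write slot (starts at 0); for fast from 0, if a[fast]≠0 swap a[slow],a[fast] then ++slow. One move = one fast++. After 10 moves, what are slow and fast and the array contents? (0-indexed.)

slow=5, fast=10, a=[6, 4, 2, 6, 9, 0, 0, 0, 0, 0, 0, 0, 0, 0, 9, 0, 7, 9]

slow=0 fast=0: a[fast]=6≠0 swap→a[0]=6, slow++,fast++
slow=1 fast=1: a[fast]=0, fast++
slow=1 fast=2: a[fast]=4≠0 swap→a[1]=4, slow++,fast++
slow=2 fast=3: a[fast]=2≠0 swap→a[2]=2, slow++,fast++
slow=3 fast=4: a[fast]=0, fast++
slow=3 fast=5: a[fast]=0, fast++
slow=3 fast=6: a[fast]=6≠0 swap→a[3]=6, slow++,fast++
slow=4 fast=7: a[fast]=0, fast++
slow=4 fast=8: a[fast]=9≠0 swap→a[4]=9, slow++,fast++
slow=5 fast=9: a[fast]=0, fast++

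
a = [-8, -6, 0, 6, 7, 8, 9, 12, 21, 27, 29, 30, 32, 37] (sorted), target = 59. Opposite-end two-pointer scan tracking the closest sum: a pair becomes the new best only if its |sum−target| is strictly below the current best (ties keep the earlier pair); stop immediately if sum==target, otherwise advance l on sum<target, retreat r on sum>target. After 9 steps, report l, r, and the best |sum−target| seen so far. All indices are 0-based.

[0,13] -8+37=29 d=30 * → l++
[1,13] -6+37=31 d=28 * → l++
[2,13] 0+37=37 d=22 * → l++
[3,13] 6+37=43 d=16 * → l++
[4,13] 7+37=44 d=15 * → l++
[5,13] 8+37=45 d=14 * → l++
[6,13] 9+37=46 d=13 * → l++
[7,13] 12+37=49 d=10 * → l++
[8,13] 21+37=58 d=1 * → l++

l=9, r=13, best |Δ|=1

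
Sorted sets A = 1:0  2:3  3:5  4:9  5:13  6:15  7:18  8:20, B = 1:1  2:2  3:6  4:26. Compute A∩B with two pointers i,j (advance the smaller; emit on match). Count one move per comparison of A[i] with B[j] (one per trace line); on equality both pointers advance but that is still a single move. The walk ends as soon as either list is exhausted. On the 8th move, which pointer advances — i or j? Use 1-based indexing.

i

[i=1,j=1] 0<1 → i++
[i=2,j=1] 3>1 → j++
[i=2,j=2] 3>2 → j++
[i=2,j=3] 3<6 → i++
[i=3,j=3] 5<6 → i++
[i=4,j=3] 9>6 → j++
[i=4,j=4] 9<26 → i++
[i=5,j=4] 13<26 → i++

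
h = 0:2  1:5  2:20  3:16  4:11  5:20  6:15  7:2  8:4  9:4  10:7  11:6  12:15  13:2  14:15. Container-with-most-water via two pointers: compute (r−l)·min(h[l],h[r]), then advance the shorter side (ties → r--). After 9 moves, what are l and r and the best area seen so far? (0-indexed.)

[0,14] min(2,15)*14=28 best=28 * → l++
[1,14] min(5,15)*13=65 best=65 * → l++
[2,14] min(20,15)*12=180 best=180 * → r--
[2,13] min(20,2)*11=22 best=180 → r--
[2,12] min(20,15)*10=150 best=180 → r--
[2,11] min(20,6)*9=54 best=180 → r--
[2,10] min(20,7)*8=56 best=180 → r--
[2,9] min(20,4)*7=28 best=180 → r--
[2,8] min(20,4)*6=24 best=180 → r--

l=2, r=7, best area=180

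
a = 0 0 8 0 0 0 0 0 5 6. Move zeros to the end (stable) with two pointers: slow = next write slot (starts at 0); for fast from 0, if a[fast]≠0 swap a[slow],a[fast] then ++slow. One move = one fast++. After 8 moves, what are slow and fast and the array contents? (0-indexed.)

slow=1, fast=8, a=[8, 0, 0, 0, 0, 0, 0, 0, 5, 6]

slow=0 fast=0: a[fast]=0, fast++
slow=0 fast=1: a[fast]=0, fast++
slow=0 fast=2: a[fast]=8≠0 swap→a[0]=8, slow++,fast++
slow=1 fast=3: a[fast]=0, fast++
slow=1 fast=4: a[fast]=0, fast++
slow=1 fast=5: a[fast]=0, fast++
slow=1 fast=6: a[fast]=0, fast++
slow=1 fast=7: a[fast]=0, fast++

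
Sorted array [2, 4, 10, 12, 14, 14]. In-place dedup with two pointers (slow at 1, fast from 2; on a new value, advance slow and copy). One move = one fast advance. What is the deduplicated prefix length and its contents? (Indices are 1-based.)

length 5; prefix = [2, 4, 10, 12, 14]

(s=1,f=2) a[fast]=4≠a[slow]=2 write a[2]=4 → slow++,fast++
(s=2,f=3) a[fast]=10≠a[slow]=4 write a[3]=10 → slow++,fast++
(s=3,f=4) a[fast]=12≠a[slow]=10 write a[4]=12 → slow++,fast++
(s=4,f=5) a[fast]=14≠a[slow]=12 write a[5]=14 → slow++,fast++
(s=5,f=6) a[fast]=14=a[slow] dup → fast++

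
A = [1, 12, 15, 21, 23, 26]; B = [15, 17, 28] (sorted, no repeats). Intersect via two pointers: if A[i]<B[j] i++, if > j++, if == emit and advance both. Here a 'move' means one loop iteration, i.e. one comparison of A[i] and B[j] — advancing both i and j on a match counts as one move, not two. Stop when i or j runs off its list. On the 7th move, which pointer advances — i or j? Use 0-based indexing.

[i=0,j=0] 1<15 → i++
[i=1,j=0] 12<15 → i++
[i=2,j=0] 15==15 emit → i++,j++
[i=3,j=1] 21>17 → j++
[i=3,j=2] 21<28 → i++
[i=4,j=2] 23<28 → i++
[i=5,j=2] 26<28 → i++

i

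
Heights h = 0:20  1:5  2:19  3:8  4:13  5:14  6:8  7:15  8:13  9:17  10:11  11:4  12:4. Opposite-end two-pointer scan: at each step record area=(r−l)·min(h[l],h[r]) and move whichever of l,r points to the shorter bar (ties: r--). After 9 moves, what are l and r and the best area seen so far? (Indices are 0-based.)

l=0, r=3, best area=153

[0,12] min(20,4)*12=48 best=48 * → r--
[0,11] min(20,4)*11=44 best=48 → r--
[0,10] min(20,11)*10=110 best=110 * → r--
[0,9] min(20,17)*9=153 best=153 * → r--
[0,8] min(20,13)*8=104 best=153 → r--
[0,7] min(20,15)*7=105 best=153 → r--
[0,6] min(20,8)*6=48 best=153 → r--
[0,5] min(20,14)*5=70 best=153 → r--
[0,4] min(20,13)*4=52 best=153 → r--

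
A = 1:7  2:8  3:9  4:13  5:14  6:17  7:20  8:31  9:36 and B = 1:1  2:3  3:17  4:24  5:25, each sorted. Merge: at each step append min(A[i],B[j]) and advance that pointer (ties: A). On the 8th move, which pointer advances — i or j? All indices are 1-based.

i

i=1 j=1: A[i]=7>B[j]=1 take 1, j++
i=1 j=2: A[i]=7>B[j]=3 take 3, j++
i=1 j=3: A[i]=7<=B[j]=17 take 7, i++
i=2 j=3: A[i]=8<=B[j]=17 take 8, i++
i=3 j=3: A[i]=9<=B[j]=17 take 9, i++
i=4 j=3: A[i]=13<=B[j]=17 take 13, i++
i=5 j=3: A[i]=14<=B[j]=17 take 14, i++
i=6 j=3: A[i]=17<=B[j]=17 take 17, i++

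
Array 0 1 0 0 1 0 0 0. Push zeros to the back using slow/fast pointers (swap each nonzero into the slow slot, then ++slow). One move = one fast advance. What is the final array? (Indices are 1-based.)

[1, 1, 0, 0, 0, 0, 0, 0]

slow=1 fast=1: a[fast]=0, fast++
slow=1 fast=2: a[fast]=1≠0 swap→a[1]=1, slow++,fast++
slow=2 fast=3: a[fast]=0, fast++
slow=2 fast=4: a[fast]=0, fast++
slow=2 fast=5: a[fast]=1≠0 swap→a[2]=1, slow++,fast++
slow=3 fast=6: a[fast]=0, fast++
slow=3 fast=7: a[fast]=0, fast++
slow=3 fast=8: a[fast]=0, fast++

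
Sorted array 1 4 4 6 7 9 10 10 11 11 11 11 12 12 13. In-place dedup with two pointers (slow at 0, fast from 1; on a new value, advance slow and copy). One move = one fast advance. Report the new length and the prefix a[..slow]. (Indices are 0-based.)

slow=0 fast=1: a[fast]=4≠a[slow]=1 write a[1]=4, slow++,fast++
slow=1 fast=2: a[fast]=4=a[slow] dup, fast++
slow=1 fast=3: a[fast]=6≠a[slow]=4 write a[2]=6, slow++,fast++
slow=2 fast=4: a[fast]=7≠a[slow]=6 write a[3]=7, slow++,fast++
slow=3 fast=5: a[fast]=9≠a[slow]=7 write a[4]=9, slow++,fast++
slow=4 fast=6: a[fast]=10≠a[slow]=9 write a[5]=10, slow++,fast++
slow=5 fast=7: a[fast]=10=a[slow] dup, fast++
slow=5 fast=8: a[fast]=11≠a[slow]=10 write a[6]=11, slow++,fast++
slow=6 fast=9: a[fast]=11=a[slow] dup, fast++
slow=6 fast=10: a[fast]=11=a[slow] dup, fast++
slow=6 fast=11: a[fast]=11=a[slow] dup, fast++
slow=6 fast=12: a[fast]=12≠a[slow]=11 write a[7]=12, slow++,fast++
slow=7 fast=13: a[fast]=12=a[slow] dup, fast++
slow=7 fast=14: a[fast]=13≠a[slow]=12 write a[8]=13, slow++,fast++

length 9; prefix = [1, 4, 6, 7, 9, 10, 11, 12, 13]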